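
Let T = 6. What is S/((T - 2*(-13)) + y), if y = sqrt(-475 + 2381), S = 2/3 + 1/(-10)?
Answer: -136/6615 + 17*sqrt(1906)/26460 ≈ 0.0074899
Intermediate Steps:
S = 17/30 (S = 2*(1/3) + 1*(-1/10) = 2/3 - 1/10 = 17/30 ≈ 0.56667)
y = sqrt(1906) ≈ 43.658
S/((T - 2*(-13)) + y) = (17/30)/((6 - 2*(-13)) + sqrt(1906)) = (17/30)/((6 + 26) + sqrt(1906)) = (17/30)/(32 + sqrt(1906)) = 17/(30*(32 + sqrt(1906)))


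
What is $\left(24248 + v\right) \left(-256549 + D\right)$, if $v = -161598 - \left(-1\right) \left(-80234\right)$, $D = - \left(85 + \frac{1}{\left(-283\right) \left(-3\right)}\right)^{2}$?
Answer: $\frac{4596551627805680}{80089} \approx 5.7393 \cdot 10^{10}$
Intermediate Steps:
$D = - \frac{5207931556}{720801}$ ($D = - \left(85 - - \frac{1}{849}\right)^{2} = - \left(85 + \frac{1}{849}\right)^{2} = - \left(\frac{72166}{849}\right)^{2} = \left(-1\right) \frac{5207931556}{720801} = - \frac{5207931556}{720801} \approx -7225.2$)
$v = -241832$ ($v = -161598 - 80234 = -241832$)
$\left(24248 + v\right) \left(-256549 + D\right) = \left(24248 - 241832\right) \left(-256549 - \frac{5207931556}{720801}\right) = \left(-217584\right) \left(- \frac{190128707305}{720801}\right) = \frac{4596551627805680}{80089}$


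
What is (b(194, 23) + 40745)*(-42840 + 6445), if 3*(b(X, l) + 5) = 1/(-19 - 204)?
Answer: -991947872305/669 ≈ -1.4827e+9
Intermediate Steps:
b(X, l) = -3346/669 (b(X, l) = -5 + 1/(3*(-19 - 204)) = -5 + (⅓)/(-223) = -5 + (⅓)*(-1/223) = -5 - 1/669 = -3346/669)
(b(194, 23) + 40745)*(-42840 + 6445) = (-3346/669 + 40745)*(-42840 + 6445) = (27255059/669)*(-36395) = -991947872305/669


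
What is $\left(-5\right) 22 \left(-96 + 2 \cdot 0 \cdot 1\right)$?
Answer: $10560$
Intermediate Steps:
$\left(-5\right) 22 \left(-96 + 2 \cdot 0 \cdot 1\right) = - 110 \left(-96 + 0 \cdot 1\right) = - 110 \left(-96 + 0\right) = \left(-110\right) \left(-96\right) = 10560$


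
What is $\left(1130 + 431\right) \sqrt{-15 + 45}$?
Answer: $1561 \sqrt{30} \approx 8550.0$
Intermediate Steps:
$\left(1130 + 431\right) \sqrt{-15 + 45} = 1561 \sqrt{30}$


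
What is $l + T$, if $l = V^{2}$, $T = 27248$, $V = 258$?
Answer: $93812$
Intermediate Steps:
$l = 66564$ ($l = 258^{2} = 66564$)
$l + T = 66564 + 27248 = 93812$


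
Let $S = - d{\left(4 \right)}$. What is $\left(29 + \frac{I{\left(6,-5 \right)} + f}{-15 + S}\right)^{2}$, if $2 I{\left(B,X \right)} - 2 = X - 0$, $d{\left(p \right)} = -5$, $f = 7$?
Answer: $\frac{323761}{400} \approx 809.4$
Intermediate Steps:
$I{\left(B,X \right)} = 1 + \frac{X}{2}$ ($I{\left(B,X \right)} = 1 + \frac{X - 0}{2} = 1 + \frac{X + 0}{2} = 1 + \frac{X}{2}$)
$S = 5$ ($S = \left(-1\right) \left(-5\right) = 5$)
$\left(29 + \frac{I{\left(6,-5 \right)} + f}{-15 + S}\right)^{2} = \left(29 + \frac{\left(1 + \frac{1}{2} \left(-5\right)\right) + 7}{-15 + 5}\right)^{2} = \left(29 + \frac{\left(1 - \frac{5}{2}\right) + 7}{-10}\right)^{2} = \left(29 + \left(- \frac{3}{2} + 7\right) \left(- \frac{1}{10}\right)\right)^{2} = \left(29 + \frac{11}{2} \left(- \frac{1}{10}\right)\right)^{2} = \left(29 - \frac{11}{20}\right)^{2} = \left(\frac{569}{20}\right)^{2} = \frac{323761}{400}$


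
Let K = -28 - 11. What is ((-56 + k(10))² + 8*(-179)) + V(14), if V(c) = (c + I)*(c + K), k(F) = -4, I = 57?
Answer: 393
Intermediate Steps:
K = -39
V(c) = (-39 + c)*(57 + c) (V(c) = (c + 57)*(c - 39) = (57 + c)*(-39 + c) = (-39 + c)*(57 + c))
((-56 + k(10))² + 8*(-179)) + V(14) = ((-56 - 4)² + 8*(-179)) + (-2223 + 14² + 18*14) = ((-60)² - 1432) + (-2223 + 196 + 252) = (3600 - 1432) - 1775 = 2168 - 1775 = 393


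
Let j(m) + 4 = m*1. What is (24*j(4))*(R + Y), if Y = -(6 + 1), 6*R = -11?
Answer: 0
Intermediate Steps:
j(m) = -4 + m (j(m) = -4 + m*1 = -4 + m)
R = -11/6 (R = (1/6)*(-11) = -11/6 ≈ -1.8333)
Y = -7 (Y = -1*7 = -7)
(24*j(4))*(R + Y) = (24*(-4 + 4))*(-11/6 - 7) = (24*0)*(-53/6) = 0*(-53/6) = 0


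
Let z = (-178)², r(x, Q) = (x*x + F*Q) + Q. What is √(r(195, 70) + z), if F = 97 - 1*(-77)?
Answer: √81959 ≈ 286.28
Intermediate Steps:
F = 174 (F = 97 + 77 = 174)
r(x, Q) = x² + 175*Q (r(x, Q) = (x*x + 174*Q) + Q = (x² + 174*Q) + Q = x² + 175*Q)
z = 31684
√(r(195, 70) + z) = √((195² + 175*70) + 31684) = √((38025 + 12250) + 31684) = √(50275 + 31684) = √81959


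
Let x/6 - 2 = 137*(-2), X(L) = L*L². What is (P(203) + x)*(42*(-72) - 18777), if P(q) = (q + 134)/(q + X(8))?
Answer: 1956292611/55 ≈ 3.5569e+7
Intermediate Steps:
X(L) = L³
P(q) = (134 + q)/(512 + q) (P(q) = (q + 134)/(q + 8³) = (134 + q)/(q + 512) = (134 + q)/(512 + q))
x = -1632 (x = 12 + 6*(137*(-2)) = 12 + 6*(-274) = 12 - 1644 = -1632)
(P(203) + x)*(42*(-72) - 18777) = ((134 + 203)/(512 + 203) - 1632)*(42*(-72) - 18777) = (337/715 - 1632)*(-3024 - 18777) = ((1/715)*337 - 1632)*(-21801) = (337/715 - 1632)*(-21801) = -1166543/715*(-21801) = 1956292611/55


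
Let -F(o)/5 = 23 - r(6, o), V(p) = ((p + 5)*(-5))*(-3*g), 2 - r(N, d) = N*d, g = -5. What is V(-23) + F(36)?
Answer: 165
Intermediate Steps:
r(N, d) = 2 - N*d
V(p) = -375 - 75*p (V(p) = ((p + 5)*(-5))*(-3*(-5)) = ((5 + p)*(-5))*15 = (-25 - 5*p)*15 = -375 - 75*p)
F(o) = -105 - 30*o (F(o) = -5*(23 - (2 - 1*6*o)) = -5*(23 - (2 - 6*o)) = -5*(23 + (-2 + 6*o)) = -5*(21 + 6*o) = -105 - 30*o)
V(-23) + F(36) = (-375 - 75*(-23)) + (-105 - 30*36) = (-375 + 1725) + (-105 - 1080) = 1350 - 1185 = 165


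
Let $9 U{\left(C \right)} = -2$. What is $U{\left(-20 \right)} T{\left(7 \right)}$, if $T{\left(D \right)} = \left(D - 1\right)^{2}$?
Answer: $-8$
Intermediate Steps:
$U{\left(C \right)} = - \frac{2}{9}$ ($U{\left(C \right)} = \frac{1}{9} \left(-2\right) = - \frac{2}{9}$)
$T{\left(D \right)} = \left(-1 + D\right)^{2}$
$U{\left(-20 \right)} T{\left(7 \right)} = - \frac{2 \left(-1 + 7\right)^{2}}{9} = - \frac{2 \cdot 6^{2}}{9} = \left(- \frac{2}{9}\right) 36 = -8$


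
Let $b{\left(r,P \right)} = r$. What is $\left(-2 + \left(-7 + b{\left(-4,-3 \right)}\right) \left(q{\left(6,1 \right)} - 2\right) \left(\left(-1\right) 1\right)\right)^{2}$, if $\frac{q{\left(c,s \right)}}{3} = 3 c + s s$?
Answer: $363609$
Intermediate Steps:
$q{\left(c,s \right)} = 3 s^{2} + 9 c$ ($q{\left(c,s \right)} = 3 \left(3 c + s s\right) = 3 \left(3 c + s^{2}\right) = 3 \left(s^{2} + 3 c\right) = 3 s^{2} + 9 c$)
$\left(-2 + \left(-7 + b{\left(-4,-3 \right)}\right) \left(q{\left(6,1 \right)} - 2\right) \left(\left(-1\right) 1\right)\right)^{2} = \left(-2 + \left(-7 - 4\right) \left(\left(3 \cdot 1^{2} + 9 \cdot 6\right) - 2\right) \left(\left(-1\right) 1\right)\right)^{2} = \left(-2 - 11 \left(\left(3 \cdot 1 + 54\right) - 2\right) \left(-1\right)\right)^{2} = \left(-2 - 11 \left(\left(3 + 54\right) - 2\right) \left(-1\right)\right)^{2} = \left(-2 - 11 \left(57 - 2\right) \left(-1\right)\right)^{2} = \left(-2 - 11 \cdot 55 \left(-1\right)\right)^{2} = \left(-2 - -605\right)^{2} = \left(-2 + 605\right)^{2} = 603^{2} = 363609$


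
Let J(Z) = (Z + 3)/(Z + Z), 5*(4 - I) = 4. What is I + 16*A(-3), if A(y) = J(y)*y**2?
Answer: 16/5 ≈ 3.2000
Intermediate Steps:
I = 16/5 (I = 4 - 1/5*4 = 4 - 4/5 = 16/5 ≈ 3.2000)
J(Z) = (3 + Z)/(2*Z) (J(Z) = (3 + Z)/((2*Z)) = (3 + Z)*(1/(2*Z)) = (3 + Z)/(2*Z))
A(y) = y*(3 + y)/2 (A(y) = ((3 + y)/(2*y))*y**2 = y*(3 + y)/2)
I + 16*A(-3) = 16/5 + 16*((1/2)*(-3)*(3 - 3)) = 16/5 + 16*((1/2)*(-3)*0) = 16/5 + 16*0 = 16/5 + 0 = 16/5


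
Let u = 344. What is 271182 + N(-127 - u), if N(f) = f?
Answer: 270711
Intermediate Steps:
271182 + N(-127 - u) = 271182 + (-127 - 1*344) = 271182 + (-127 - 344) = 271182 - 471 = 270711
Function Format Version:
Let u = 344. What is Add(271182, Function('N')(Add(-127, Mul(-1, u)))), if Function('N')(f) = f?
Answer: 270711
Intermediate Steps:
Add(271182, Function('N')(Add(-127, Mul(-1, u)))) = Add(271182, Add(-127, Mul(-1, 344))) = Add(271182, Add(-127, -344)) = Add(271182, -471) = 270711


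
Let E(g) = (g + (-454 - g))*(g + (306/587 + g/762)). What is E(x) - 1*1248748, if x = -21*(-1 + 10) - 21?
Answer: -85993728910/74549 ≈ -1.1535e+6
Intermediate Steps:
x = -210 (x = -21*9 - 21 = -189 - 21 = -210)
E(g) = -138924/587 - 173201*g/381 (E(g) = -454*(g + (306*(1/587) + g*(1/762))) = -454*(g + (306/587 + g/762)) = -454*(306/587 + 763*g/762) = -138924/587 - 173201*g/381)
E(x) - 1*1248748 = (-138924/587 - 173201/381*(-210)) - 1*1248748 = (-138924/587 + 12124070/127) - 1248748 = 7099185742/74549 - 1248748 = -85993728910/74549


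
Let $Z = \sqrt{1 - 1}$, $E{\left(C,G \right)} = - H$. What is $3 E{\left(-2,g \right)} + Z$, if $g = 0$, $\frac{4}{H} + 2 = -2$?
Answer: $3$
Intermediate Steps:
$H = -1$ ($H = \frac{4}{-2 - 2} = \frac{4}{-4} = 4 \left(- \frac{1}{4}\right) = -1$)
$E{\left(C,G \right)} = 1$ ($E{\left(C,G \right)} = \left(-1\right) \left(-1\right) = 1$)
$Z = 0$ ($Z = \sqrt{0} = 0$)
$3 E{\left(-2,g \right)} + Z = 3 \cdot 1 + 0 = 3 + 0 = 3$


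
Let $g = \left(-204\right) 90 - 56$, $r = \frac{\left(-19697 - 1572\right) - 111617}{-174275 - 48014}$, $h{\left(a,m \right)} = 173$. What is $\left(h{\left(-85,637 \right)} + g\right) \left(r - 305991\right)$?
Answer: $\frac{1240857856258659}{222289} \approx 5.5822 \cdot 10^{9}$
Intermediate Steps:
$r = \frac{132886}{222289}$ ($r = \frac{-21269 - 111617}{-222289} = \left(-132886\right) \left(- \frac{1}{222289}\right) = \frac{132886}{222289} \approx 0.59781$)
$g = -18416$ ($g = -18360 - 56 = -18416$)
$\left(h{\left(-85,637 \right)} + g\right) \left(r - 305991\right) = \left(173 - 18416\right) \left(\frac{132886}{222289} - 305991\right) = \left(-18243\right) \left(- \frac{68018300513}{222289}\right) = \frac{1240857856258659}{222289}$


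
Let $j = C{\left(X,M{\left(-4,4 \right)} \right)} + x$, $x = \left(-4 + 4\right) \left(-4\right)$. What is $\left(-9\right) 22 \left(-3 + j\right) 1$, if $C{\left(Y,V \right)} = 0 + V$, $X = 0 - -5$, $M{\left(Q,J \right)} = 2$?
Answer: $198$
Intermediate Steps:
$X = 5$ ($X = 0 + 5 = 5$)
$C{\left(Y,V \right)} = V$
$x = 0$ ($x = 0 \left(-4\right) = 0$)
$j = 2$ ($j = 2 + 0 = 2$)
$\left(-9\right) 22 \left(-3 + j\right) 1 = \left(-9\right) 22 \left(-3 + 2\right) 1 = - 198 \left(\left(-1\right) 1\right) = \left(-198\right) \left(-1\right) = 198$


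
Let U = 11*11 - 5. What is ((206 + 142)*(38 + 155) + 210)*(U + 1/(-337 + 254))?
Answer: 648609498/83 ≈ 7.8146e+6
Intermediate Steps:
U = 116 (U = 121 - 5 = 116)
((206 + 142)*(38 + 155) + 210)*(U + 1/(-337 + 254)) = ((206 + 142)*(38 + 155) + 210)*(116 + 1/(-337 + 254)) = (348*193 + 210)*(116 + 1/(-83)) = (67164 + 210)*(116 - 1/83) = 67374*(9627/83) = 648609498/83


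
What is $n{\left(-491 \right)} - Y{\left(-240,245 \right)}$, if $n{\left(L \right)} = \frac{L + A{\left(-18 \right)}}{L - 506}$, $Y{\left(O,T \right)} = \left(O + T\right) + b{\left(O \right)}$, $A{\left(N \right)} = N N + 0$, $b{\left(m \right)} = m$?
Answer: $\frac{234462}{997} \approx 235.17$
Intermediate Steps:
$A{\left(N \right)} = N^{2}$ ($A{\left(N \right)} = N^{2} + 0 = N^{2}$)
$Y{\left(O,T \right)} = T + 2 O$ ($Y{\left(O,T \right)} = \left(O + T\right) + O = T + 2 O$)
$n{\left(L \right)} = \frac{324 + L}{-506 + L}$ ($n{\left(L \right)} = \frac{L + \left(-18\right)^{2}}{L - 506} = \frac{L + 324}{-506 + L} = \frac{324 + L}{-506 + L}$)
$n{\left(-491 \right)} - Y{\left(-240,245 \right)} = \frac{324 - 491}{-506 - 491} - \left(245 + 2 \left(-240\right)\right) = \frac{1}{-997} \left(-167\right) - \left(245 - 480\right) = \left(- \frac{1}{997}\right) \left(-167\right) - -235 = \frac{167}{997} + 235 = \frac{234462}{997}$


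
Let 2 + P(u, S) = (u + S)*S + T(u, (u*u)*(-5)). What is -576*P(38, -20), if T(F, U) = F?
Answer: 186624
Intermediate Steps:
P(u, S) = -2 + u + S*(S + u) (P(u, S) = -2 + ((u + S)*S + u) = -2 + ((S + u)*S + u) = -2 + (S*(S + u) + u) = -2 + (u + S*(S + u)) = -2 + u + S*(S + u))
-576*P(38, -20) = -576*(-2 + 38 + (-20)² - 20*38) = -576*(-2 + 38 + 400 - 760) = -576*(-324) = 186624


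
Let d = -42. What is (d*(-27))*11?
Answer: 12474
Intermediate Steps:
(d*(-27))*11 = -42*(-27)*11 = 1134*11 = 12474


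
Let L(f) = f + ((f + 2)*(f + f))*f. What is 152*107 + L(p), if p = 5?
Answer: 16619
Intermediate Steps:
L(f) = f + 2*f²*(2 + f) (L(f) = f + ((2 + f)*(2*f))*f = f + (2*f*(2 + f))*f = f + 2*f²*(2 + f))
152*107 + L(p) = 152*107 + 5*(1 + 2*5² + 4*5) = 16264 + 5*(1 + 2*25 + 20) = 16264 + 5*(1 + 50 + 20) = 16264 + 5*71 = 16264 + 355 = 16619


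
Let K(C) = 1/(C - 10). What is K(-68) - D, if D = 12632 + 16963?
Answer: -2308411/78 ≈ -29595.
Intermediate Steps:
D = 29595
K(C) = 1/(-10 + C)
K(-68) - D = 1/(-10 - 68) - 1*29595 = 1/(-78) - 29595 = -1/78 - 29595 = -2308411/78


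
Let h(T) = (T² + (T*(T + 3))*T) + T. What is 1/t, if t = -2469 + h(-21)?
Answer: -1/9987 ≈ -0.00010013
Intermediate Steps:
h(T) = T + T² + T²*(3 + T) (h(T) = (T² + (T*(3 + T))*T) + T = (T² + T²*(3 + T)) + T = T + T² + T²*(3 + T))
t = -9987 (t = -2469 - 21*(1 + (-21)² + 4*(-21)) = -2469 - 21*(1 + 441 - 84) = -2469 - 21*358 = -2469 - 7518 = -9987)
1/t = 1/(-9987) = -1/9987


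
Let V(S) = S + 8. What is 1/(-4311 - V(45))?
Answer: -1/4364 ≈ -0.00022915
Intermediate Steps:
V(S) = 8 + S
1/(-4311 - V(45)) = 1/(-4311 - (8 + 45)) = 1/(-4311 - 1*53) = 1/(-4311 - 53) = 1/(-4364) = -1/4364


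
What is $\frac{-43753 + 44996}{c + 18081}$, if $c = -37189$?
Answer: $- \frac{1243}{19108} \approx -0.065051$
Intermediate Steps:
$\frac{-43753 + 44996}{c + 18081} = \frac{-43753 + 44996}{-37189 + 18081} = \frac{1243}{-19108} = 1243 \left(- \frac{1}{19108}\right) = - \frac{1243}{19108}$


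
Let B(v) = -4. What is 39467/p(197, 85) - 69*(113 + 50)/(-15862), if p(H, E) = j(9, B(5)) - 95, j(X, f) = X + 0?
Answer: -156264578/341033 ≈ -458.21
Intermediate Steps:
j(X, f) = X
p(H, E) = -86 (p(H, E) = 9 - 95 = -86)
39467/p(197, 85) - 69*(113 + 50)/(-15862) = 39467/(-86) - 69*(113 + 50)/(-15862) = 39467*(-1/86) - 69*163*(-1/15862) = -39467/86 - 11247*(-1/15862) = -39467/86 + 11247/15862 = -156264578/341033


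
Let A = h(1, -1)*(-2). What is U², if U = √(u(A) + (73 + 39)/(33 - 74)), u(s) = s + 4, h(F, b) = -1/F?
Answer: 134/41 ≈ 3.2683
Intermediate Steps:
A = 2 (A = -1/1*(-2) = -1*1*(-2) = -1*(-2) = 2)
u(s) = 4 + s
U = √5494/41 (U = √((4 + 2) + (73 + 39)/(33 - 74)) = √(6 + 112/(-41)) = √(6 + 112*(-1/41)) = √(6 - 112/41) = √(134/41) = √5494/41 ≈ 1.8078)
U² = (√5494/41)² = 134/41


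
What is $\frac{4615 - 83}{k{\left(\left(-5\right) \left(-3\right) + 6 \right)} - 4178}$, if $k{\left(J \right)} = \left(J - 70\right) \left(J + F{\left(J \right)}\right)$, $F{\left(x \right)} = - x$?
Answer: $- \frac{2266}{2089} \approx -1.0847$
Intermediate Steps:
$k{\left(J \right)} = 0$ ($k{\left(J \right)} = \left(J - 70\right) \left(J - J\right) = \left(-70 + J\right) 0 = 0$)
$\frac{4615 - 83}{k{\left(\left(-5\right) \left(-3\right) + 6 \right)} - 4178} = \frac{4615 - 83}{0 - 4178} = \frac{4532}{-4178} = 4532 \left(- \frac{1}{4178}\right) = - \frac{2266}{2089}$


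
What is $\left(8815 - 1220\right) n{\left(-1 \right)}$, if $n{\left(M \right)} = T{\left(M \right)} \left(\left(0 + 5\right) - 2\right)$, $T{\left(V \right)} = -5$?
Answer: $-113925$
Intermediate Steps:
$n{\left(M \right)} = -15$ ($n{\left(M \right)} = - 5 \left(\left(0 + 5\right) - 2\right) = - 5 \left(5 - 2\right) = \left(-5\right) 3 = -15$)
$\left(8815 - 1220\right) n{\left(-1 \right)} = \left(8815 - 1220\right) \left(-15\right) = 7595 \left(-15\right) = -113925$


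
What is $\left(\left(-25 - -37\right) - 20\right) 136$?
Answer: $-1088$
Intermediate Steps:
$\left(\left(-25 - -37\right) - 20\right) 136 = \left(\left(-25 + 37\right) - 20\right) 136 = \left(12 - 20\right) 136 = \left(-8\right) 136 = -1088$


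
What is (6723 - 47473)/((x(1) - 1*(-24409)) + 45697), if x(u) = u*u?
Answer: -40750/70107 ≈ -0.58125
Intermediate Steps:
x(u) = u²
(6723 - 47473)/((x(1) - 1*(-24409)) + 45697) = (6723 - 47473)/((1² - 1*(-24409)) + 45697) = -40750/((1 + 24409) + 45697) = -40750/(24410 + 45697) = -40750/70107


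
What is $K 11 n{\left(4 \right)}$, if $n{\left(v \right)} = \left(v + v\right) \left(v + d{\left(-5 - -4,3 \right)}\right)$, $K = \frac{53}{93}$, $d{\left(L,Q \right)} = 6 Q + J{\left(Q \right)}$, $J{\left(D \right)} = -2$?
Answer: $\frac{93280}{93} \approx 1003.0$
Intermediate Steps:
$d{\left(L,Q \right)} = -2 + 6 Q$ ($d{\left(L,Q \right)} = 6 Q - 2 = -2 + 6 Q$)
$K = \frac{53}{93}$ ($K = 53 \cdot \frac{1}{93} = \frac{53}{93} \approx 0.56989$)
$n{\left(v \right)} = 2 v \left(16 + v\right)$ ($n{\left(v \right)} = \left(v + v\right) \left(v + \left(-2 + 6 \cdot 3\right)\right) = 2 v \left(v + \left(-2 + 18\right)\right) = 2 v \left(v + 16\right) = 2 v \left(16 + v\right)$)
$K 11 n{\left(4 \right)} = \frac{53}{93} \cdot 11 \cdot 2 \cdot 4 \left(16 + 4\right) = \frac{583 \cdot 2 \cdot 4 \cdot 20}{93} = \frac{583}{93} \cdot 160 = \frac{93280}{93}$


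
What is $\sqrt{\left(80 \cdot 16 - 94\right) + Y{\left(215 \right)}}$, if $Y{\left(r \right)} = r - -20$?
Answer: $7 \sqrt{29} \approx 37.696$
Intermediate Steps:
$Y{\left(r \right)} = 20 + r$ ($Y{\left(r \right)} = r + 20 = 20 + r$)
$\sqrt{\left(80 \cdot 16 - 94\right) + Y{\left(215 \right)}} = \sqrt{\left(80 \cdot 16 - 94\right) + \left(20 + 215\right)} = \sqrt{\left(1280 - 94\right) + 235} = \sqrt{1186 + 235} = \sqrt{1421} = 7 \sqrt{29}$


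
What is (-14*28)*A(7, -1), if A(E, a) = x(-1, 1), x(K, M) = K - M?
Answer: 784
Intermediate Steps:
A(E, a) = -2 (A(E, a) = -1 - 1*1 = -1 - 1 = -2)
(-14*28)*A(7, -1) = -14*28*(-2) = -392*(-2) = 784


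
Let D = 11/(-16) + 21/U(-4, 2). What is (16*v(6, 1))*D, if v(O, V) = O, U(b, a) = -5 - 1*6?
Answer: -2742/11 ≈ -249.27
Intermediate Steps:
U(b, a) = -11 (U(b, a) = -5 - 6 = -11)
D = -457/176 (D = 11/(-16) + 21/(-11) = 11*(-1/16) + 21*(-1/11) = -11/16 - 21/11 = -457/176 ≈ -2.5966)
(16*v(6, 1))*D = (16*6)*(-457/176) = 96*(-457/176) = -2742/11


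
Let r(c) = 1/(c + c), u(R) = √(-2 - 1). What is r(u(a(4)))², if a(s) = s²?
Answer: -1/12 ≈ -0.083333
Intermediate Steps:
u(R) = I*√3 (u(R) = √(-3) = I*√3)
r(c) = 1/(2*c)
r(u(a(4)))² = (1/(2*((I*√3))))² = ((-I*√3/3)/2)² = (-I*√3/6)² = -1/12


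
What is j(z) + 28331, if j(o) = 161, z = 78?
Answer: 28492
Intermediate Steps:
j(z) + 28331 = 161 + 28331 = 28492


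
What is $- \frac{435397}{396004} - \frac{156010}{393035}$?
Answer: $- \frac{46581368787}{31128686428} \approx -1.4964$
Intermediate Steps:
$- \frac{435397}{396004} - \frac{156010}{393035} = \left(-435397\right) \frac{1}{396004} - \frac{31202}{78607} = - \frac{435397}{396004} - \frac{31202}{78607} = - \frac{46581368787}{31128686428}$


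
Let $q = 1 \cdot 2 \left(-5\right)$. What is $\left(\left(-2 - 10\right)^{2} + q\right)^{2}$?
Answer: $17956$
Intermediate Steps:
$q = -10$ ($q = 2 \left(-5\right) = -10$)
$\left(\left(-2 - 10\right)^{2} + q\right)^{2} = \left(\left(-2 - 10\right)^{2} - 10\right)^{2} = \left(\left(-12\right)^{2} - 10\right)^{2} = \left(144 - 10\right)^{2} = 134^{2} = 17956$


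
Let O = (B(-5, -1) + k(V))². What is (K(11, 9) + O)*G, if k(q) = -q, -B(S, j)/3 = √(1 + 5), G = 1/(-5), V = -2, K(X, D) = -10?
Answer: -48/5 + 12*√6/5 ≈ -3.7212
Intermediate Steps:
G = -⅕ ≈ -0.20000
B(S, j) = -3*√6 (B(S, j) = -3*√(1 + 5) = -3*√6)
O = (2 - 3*√6)² (O = (-3*√6 - 1*(-2))² = (-3*√6 + 2)² = (2 - 3*√6)² ≈ 28.606)
(K(11, 9) + O)*G = (-10 + (58 - 12*√6))*(-⅕) = (48 - 12*√6)*(-⅕) = -48/5 + 12*√6/5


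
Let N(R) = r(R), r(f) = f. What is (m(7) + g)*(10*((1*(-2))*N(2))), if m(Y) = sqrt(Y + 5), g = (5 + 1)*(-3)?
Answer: 720 - 80*sqrt(3) ≈ 581.44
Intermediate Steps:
g = -18 (g = 6*(-3) = -18)
N(R) = R
m(Y) = sqrt(5 + Y)
(m(7) + g)*(10*((1*(-2))*N(2))) = (sqrt(5 + 7) - 18)*(10*((1*(-2))*2)) = (sqrt(12) - 18)*(10*(-2*2)) = (2*sqrt(3) - 18)*(10*(-4)) = (-18 + 2*sqrt(3))*(-40) = 720 - 80*sqrt(3)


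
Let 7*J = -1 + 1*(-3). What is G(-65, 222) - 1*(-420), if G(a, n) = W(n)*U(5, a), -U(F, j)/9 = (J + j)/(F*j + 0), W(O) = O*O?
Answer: -202636704/2275 ≈ -89071.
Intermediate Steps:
J = -4/7 (J = (-1 + 1*(-3))/7 = (-1 - 3)/7 = (⅐)*(-4) = -4/7 ≈ -0.57143)
W(O) = O²
U(F, j) = -9*(-4/7 + j)/(F*j) (U(F, j) = -9*(-4/7 + j)/(F*j + 0) = -9*(-4/7 + j)/(F*j))
G(a, n) = 9*n²*(4 - 7*a)/(35*a) (G(a, n) = n²*((9/7)*(4 - 7*a)/(5*a)) = n²*((9/7)*(⅕)*(4 - 7*a)/a) = n²*(9*(4 - 7*a)/(35*a)) = 9*n²*(4 - 7*a)/(35*a))
G(-65, 222) - 1*(-420) = (9/35)*222²*(4 - 7*(-65))/(-65) - 1*(-420) = (9/35)*(-1/65)*49284*(4 + 455) + 420 = (9/35)*(-1/65)*49284*459 + 420 = -203592204/2275 + 420 = -202636704/2275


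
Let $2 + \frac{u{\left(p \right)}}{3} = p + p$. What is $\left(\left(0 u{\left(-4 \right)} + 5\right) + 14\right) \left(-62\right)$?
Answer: $-1178$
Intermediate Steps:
$u{\left(p \right)} = -6 + 6 p$ ($u{\left(p \right)} = -6 + 3 \left(p + p\right) = -6 + 3 \cdot 2 p = -6 + 6 p$)
$\left(\left(0 u{\left(-4 \right)} + 5\right) + 14\right) \left(-62\right) = \left(\left(0 \left(-6 + 6 \left(-4\right)\right) + 5\right) + 14\right) \left(-62\right) = \left(\left(0 \left(-6 - 24\right) + 5\right) + 14\right) \left(-62\right) = \left(\left(0 \left(-30\right) + 5\right) + 14\right) \left(-62\right) = \left(\left(0 + 5\right) + 14\right) \left(-62\right) = \left(5 + 14\right) \left(-62\right) = 19 \left(-62\right) = -1178$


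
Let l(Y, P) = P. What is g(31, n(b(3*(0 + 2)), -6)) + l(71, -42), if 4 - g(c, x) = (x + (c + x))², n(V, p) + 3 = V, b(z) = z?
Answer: -1407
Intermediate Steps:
n(V, p) = -3 + V
g(c, x) = 4 - (c + 2*x)² (g(c, x) = 4 - (x + (c + x))² = 4 - (c + 2*x)²)
g(31, n(b(3*(0 + 2)), -6)) + l(71, -42) = (4 - (31 + 2*(-3 + 3*(0 + 2)))²) - 42 = (4 - (31 + 2*(-3 + 3*2))²) - 42 = (4 - (31 + 2*(-3 + 6))²) - 42 = (4 - (31 + 2*3)²) - 42 = (4 - (31 + 6)²) - 42 = (4 - 1*37²) - 42 = (4 - 1*1369) - 42 = (4 - 1369) - 42 = -1365 - 42 = -1407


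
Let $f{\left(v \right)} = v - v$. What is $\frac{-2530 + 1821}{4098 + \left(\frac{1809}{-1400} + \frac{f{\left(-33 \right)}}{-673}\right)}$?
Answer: $- \frac{992600}{5735391} \approx -0.17307$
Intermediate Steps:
$f{\left(v \right)} = 0$
$\frac{-2530 + 1821}{4098 + \left(\frac{1809}{-1400} + \frac{f{\left(-33 \right)}}{-673}\right)} = \frac{-2530 + 1821}{4098 + \left(\frac{1809}{-1400} + \frac{0}{-673}\right)} = - \frac{709}{4098 + \left(1809 \left(- \frac{1}{1400}\right) + 0 \left(- \frac{1}{673}\right)\right)} = - \frac{709}{4098 + \left(- \frac{1809}{1400} + 0\right)} = - \frac{709}{4098 - \frac{1809}{1400}} = - \frac{709}{\frac{5735391}{1400}} = \left(-709\right) \frac{1400}{5735391} = - \frac{992600}{5735391}$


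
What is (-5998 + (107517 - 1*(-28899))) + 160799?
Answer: 291217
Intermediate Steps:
(-5998 + (107517 - 1*(-28899))) + 160799 = (-5998 + (107517 + 28899)) + 160799 = (-5998 + 136416) + 160799 = 130418 + 160799 = 291217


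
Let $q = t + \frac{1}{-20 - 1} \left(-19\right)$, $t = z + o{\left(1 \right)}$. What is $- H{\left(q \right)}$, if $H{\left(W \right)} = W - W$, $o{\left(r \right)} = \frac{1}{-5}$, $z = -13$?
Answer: $0$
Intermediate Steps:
$o{\left(r \right)} = - \frac{1}{5}$
$t = - \frac{66}{5}$ ($t = -13 - \frac{1}{5} = - \frac{66}{5} \approx -13.2$)
$q = - \frac{1291}{105}$ ($q = - \frac{66}{5} + \frac{1}{-20 - 1} \left(-19\right) = - \frac{66}{5} + \frac{1}{-21} \left(-19\right) = - \frac{66}{5} - - \frac{19}{21} = - \frac{66}{5} + \frac{19}{21} = - \frac{1291}{105} \approx -12.295$)
$H{\left(W \right)} = 0$
$- H{\left(q \right)} = \left(-1\right) 0 = 0$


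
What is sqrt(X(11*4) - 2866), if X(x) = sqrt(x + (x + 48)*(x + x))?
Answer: sqrt(-2866 + 2*sqrt(2035)) ≈ 52.686*I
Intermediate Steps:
X(x) = sqrt(x + 2*x*(48 + x)) (X(x) = sqrt(x + (48 + x)*(2*x)) = sqrt(x + 2*x*(48 + x)))
sqrt(X(11*4) - 2866) = sqrt(sqrt((11*4)*(97 + 2*(11*4))) - 2866) = sqrt(sqrt(44*(97 + 2*44)) - 2866) = sqrt(sqrt(44*(97 + 88)) - 2866) = sqrt(sqrt(44*185) - 2866) = sqrt(sqrt(8140) - 2866) = sqrt(2*sqrt(2035) - 2866) = sqrt(-2866 + 2*sqrt(2035))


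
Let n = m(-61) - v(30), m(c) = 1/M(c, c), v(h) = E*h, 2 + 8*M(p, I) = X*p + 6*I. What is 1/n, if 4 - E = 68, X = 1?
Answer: 429/823672 ≈ 0.00052084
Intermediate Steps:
E = -64 (E = 4 - 1*68 = 4 - 68 = -64)
M(p, I) = -1/4 + p/8 + 3*I/4 (M(p, I) = -1/4 + (1*p + 6*I)/8 = -1/4 + (p + 6*I)/8 = -1/4 + (p/8 + 3*I/4) = -1/4 + p/8 + 3*I/4)
v(h) = -64*h
m(c) = 1/(-1/4 + 7*c/8) (m(c) = 1/(-1/4 + c/8 + 3*c/4) = 1/(-1/4 + 7*c/8))
n = 823672/429 (n = 8/(-2 + 7*(-61)) - (-64)*30 = 8/(-2 - 427) - 1*(-1920) = 8/(-429) + 1920 = 8*(-1/429) + 1920 = -8/429 + 1920 = 823672/429 ≈ 1920.0)
1/n = 1/(823672/429) = 429/823672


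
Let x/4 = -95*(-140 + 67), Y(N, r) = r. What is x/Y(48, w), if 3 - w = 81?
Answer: -13870/39 ≈ -355.64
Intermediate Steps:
w = -78 (w = 3 - 1*81 = 3 - 81 = -78)
x = 27740 (x = 4*(-95*(-140 + 67)) = 4*(-95*(-73)) = 4*6935 = 27740)
x/Y(48, w) = 27740/(-78) = 27740*(-1/78) = -13870/39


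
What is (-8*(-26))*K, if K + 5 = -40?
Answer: -9360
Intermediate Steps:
K = -45 (K = -5 - 40 = -45)
(-8*(-26))*K = -8*(-26)*(-45) = 208*(-45) = -9360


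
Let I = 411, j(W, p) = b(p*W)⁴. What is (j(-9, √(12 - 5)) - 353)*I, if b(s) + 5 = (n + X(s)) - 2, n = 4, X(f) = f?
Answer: 144604185 + 25567488*√7 ≈ 2.1225e+8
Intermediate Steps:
b(s) = -3 + s (b(s) = -5 + ((4 + s) - 2) = -5 + (2 + s) = -3 + s)
j(W, p) = (-3 + W*p)⁴ (j(W, p) = (-3 + p*W)⁴ = (-3 + W*p)⁴)
(j(-9, √(12 - 5)) - 353)*I = ((-3 - 9*√(12 - 5))⁴ - 353)*411 = ((-3 - 9*√7)⁴ - 353)*411 = (-353 + (-3 - 9*√7)⁴)*411 = -145083 + 411*(-3 - 9*√7)⁴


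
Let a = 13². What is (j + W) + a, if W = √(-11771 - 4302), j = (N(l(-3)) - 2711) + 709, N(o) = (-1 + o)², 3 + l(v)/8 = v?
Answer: 568 + I*√16073 ≈ 568.0 + 126.78*I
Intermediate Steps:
l(v) = -24 + 8*v
j = 399 (j = ((-1 + (-24 + 8*(-3)))² - 2711) + 709 = ((-1 + (-24 - 24))² - 2711) + 709 = ((-1 - 48)² - 2711) + 709 = ((-49)² - 2711) + 709 = (2401 - 2711) + 709 = -310 + 709 = 399)
W = I*√16073 (W = √(-16073) = I*√16073 ≈ 126.78*I)
a = 169
(j + W) + a = (399 + I*√16073) + 169 = 568 + I*√16073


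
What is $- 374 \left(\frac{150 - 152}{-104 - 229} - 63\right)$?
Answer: $\frac{7845398}{333} \approx 23560.0$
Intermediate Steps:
$- 374 \left(\frac{150 - 152}{-104 - 229} - 63\right) = - 374 \left(- \frac{2}{-333} - 63\right) = - 374 \left(\left(-2\right) \left(- \frac{1}{333}\right) - 63\right) = - 374 \left(\frac{2}{333} - 63\right) = \left(-374\right) \left(- \frac{20977}{333}\right) = \frac{7845398}{333}$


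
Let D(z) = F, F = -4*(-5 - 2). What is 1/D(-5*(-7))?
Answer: 1/28 ≈ 0.035714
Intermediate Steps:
F = 28 (F = -4*(-7) = 28)
D(z) = 28
1/D(-5*(-7)) = 1/28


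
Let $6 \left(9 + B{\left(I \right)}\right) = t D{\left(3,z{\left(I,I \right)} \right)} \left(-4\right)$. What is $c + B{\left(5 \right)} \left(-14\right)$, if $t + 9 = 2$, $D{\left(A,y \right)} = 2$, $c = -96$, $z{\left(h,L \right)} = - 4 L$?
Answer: $- \frac{302}{3} \approx -100.67$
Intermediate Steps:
$t = -7$ ($t = -9 + 2 = -7$)
$B{\left(I \right)} = \frac{1}{3}$ ($B{\left(I \right)} = -9 + \frac{\left(-7\right) 2 \left(-4\right)}{6} = -9 + \frac{\left(-14\right) \left(-4\right)}{6} = -9 + \frac{1}{6} \cdot 56 = -9 + \frac{28}{3} = \frac{1}{3}$)
$c + B{\left(5 \right)} \left(-14\right) = -96 + \frac{1}{3} \left(-14\right) = -96 - \frac{14}{3} = - \frac{302}{3}$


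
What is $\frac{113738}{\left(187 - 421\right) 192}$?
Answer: $- \frac{56869}{22464} \approx -2.5316$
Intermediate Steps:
$\frac{113738}{\left(187 - 421\right) 192} = \frac{113738}{\left(-234\right) 192} = \frac{113738}{-44928} = 113738 \left(- \frac{1}{44928}\right) = - \frac{56869}{22464}$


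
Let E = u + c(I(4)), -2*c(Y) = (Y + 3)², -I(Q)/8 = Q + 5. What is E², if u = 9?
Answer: 22496049/4 ≈ 5.6240e+6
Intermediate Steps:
I(Q) = -40 - 8*Q (I(Q) = -8*(Q + 5) = -8*(5 + Q) = -40 - 8*Q)
c(Y) = -(3 + Y)²/2 (c(Y) = -(Y + 3)²/2 = -(3 + Y)²/2)
E = -4743/2 (E = 9 - (3 + (-40 - 8*4))²/2 = 9 - (3 + (-40 - 32))²/2 = 9 - (3 - 72)²/2 = 9 - ½*(-69)² = 9 - ½*4761 = 9 - 4761/2 = -4743/2 ≈ -2371.5)
E² = (-4743/2)² = 22496049/4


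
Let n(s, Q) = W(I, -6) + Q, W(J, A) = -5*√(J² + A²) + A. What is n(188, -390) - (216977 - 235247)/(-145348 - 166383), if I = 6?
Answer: -17637678/44533 - 30*√2 ≈ -438.48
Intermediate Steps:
W(J, A) = A - 5*√(A² + J²) (W(J, A) = -5*√(A² + J²) + A = A - 5*√(A² + J²))
n(s, Q) = -6 + Q - 30*√2 (n(s, Q) = (-6 - 5*√((-6)² + 6²)) + Q = (-6 - 5*√(36 + 36)) + Q = (-6 - 30*√2) + Q = -6 + Q - 30*√2)
n(188, -390) - (216977 - 235247)/(-145348 - 166383) = (-6 - 390 - 30*√2) - (216977 - 235247)/(-145348 - 166383) = (-396 - 30*√2) - (-18270)/(-311731) = (-396 - 30*√2) - (-18270)*(-1)/311731 = (-396 - 30*√2) - 1*2610/44533 = (-396 - 30*√2) - 2610/44533 = -17637678/44533 - 30*√2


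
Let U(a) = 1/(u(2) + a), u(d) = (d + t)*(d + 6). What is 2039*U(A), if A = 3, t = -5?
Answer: -2039/21 ≈ -97.095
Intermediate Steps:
u(d) = (-5 + d)*(6 + d) (u(d) = (d - 5)*(d + 6) = (-5 + d)*(6 + d))
U(a) = 1/(-24 + a) (U(a) = 1/((-30 + 2 + 2**2) + a) = 1/((-30 + 2 + 4) + a) = 1/(-24 + a))
2039*U(A) = 2039/(-24 + 3) = 2039/(-21) = 2039*(-1/21) = -2039/21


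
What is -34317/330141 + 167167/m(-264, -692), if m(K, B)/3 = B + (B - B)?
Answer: -18419974213/228457572 ≈ -80.628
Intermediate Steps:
m(K, B) = 3*B (m(K, B) = 3*(B + (B - B)) = 3*(B + 0) = 3*B)
-34317/330141 + 167167/m(-264, -692) = -34317/330141 + 167167/((3*(-692))) = -34317*1/330141 + 167167/(-2076) = -11439/110047 + 167167*(-1/2076) = -11439/110047 - 167167/2076 = -18419974213/228457572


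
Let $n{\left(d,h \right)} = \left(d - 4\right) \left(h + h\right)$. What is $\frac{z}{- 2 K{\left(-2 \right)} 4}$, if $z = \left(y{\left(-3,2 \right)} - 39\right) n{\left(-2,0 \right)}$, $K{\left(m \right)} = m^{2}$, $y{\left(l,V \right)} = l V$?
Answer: $0$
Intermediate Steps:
$y{\left(l,V \right)} = V l$
$n{\left(d,h \right)} = 2 h \left(-4 + d\right)$ ($n{\left(d,h \right)} = \left(-4 + d\right) 2 h = 2 h \left(-4 + d\right)$)
$z = 0$ ($z = \left(2 \left(-3\right) - 39\right) 2 \cdot 0 \left(-4 - 2\right) = \left(-6 - 39\right) 2 \cdot 0 \left(-6\right) = \left(-45\right) 0 = 0$)
$\frac{z}{- 2 K{\left(-2 \right)} 4} = \frac{0}{- 2 \left(-2\right)^{2} \cdot 4} = \frac{0}{\left(-2\right) 4 \cdot 4} = \frac{0}{\left(-8\right) 4} = \frac{0}{-32} = 0 \left(- \frac{1}{32}\right) = 0$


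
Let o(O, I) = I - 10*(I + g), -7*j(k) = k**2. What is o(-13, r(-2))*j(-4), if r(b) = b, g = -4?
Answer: -928/7 ≈ -132.57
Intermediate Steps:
j(k) = -k**2/7
o(O, I) = 40 - 9*I (o(O, I) = I - 10*(I - 4) = I - 10*(-4 + I) = I - 5*(-8 + 2*I) = I + (40 - 10*I) = 40 - 9*I)
o(-13, r(-2))*j(-4) = (40 - 9*(-2))*(-1/7*(-4)**2) = (40 + 18)*(-1/7*16) = 58*(-16/7) = -928/7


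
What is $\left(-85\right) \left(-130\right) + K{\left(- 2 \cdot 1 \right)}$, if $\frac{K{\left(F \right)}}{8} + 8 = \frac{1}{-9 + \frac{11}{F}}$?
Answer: $\frac{318578}{29} \approx 10985.0$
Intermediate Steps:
$K{\left(F \right)} = -64 + \frac{8}{-9 + \frac{11}{F}}$
$\left(-85\right) \left(-130\right) + K{\left(- 2 \cdot 1 \right)} = \left(-85\right) \left(-130\right) + \frac{8 \left(88 - 73 \left(- 2 \cdot 1\right)\right)}{-11 + 9 \left(- 2 \cdot 1\right)} = 11050 + \frac{8 \left(88 - 73 \left(\left(-1\right) 2\right)\right)}{-11 + 9 \left(\left(-1\right) 2\right)} = 11050 + \frac{8 \left(88 - -146\right)}{-11 + 9 \left(-2\right)} = 11050 + \frac{8 \left(88 + 146\right)}{-11 - 18} = 11050 + 8 \frac{1}{-29} \cdot 234 = 11050 + 8 \left(- \frac{1}{29}\right) 234 = 11050 - \frac{1872}{29} = \frac{318578}{29}$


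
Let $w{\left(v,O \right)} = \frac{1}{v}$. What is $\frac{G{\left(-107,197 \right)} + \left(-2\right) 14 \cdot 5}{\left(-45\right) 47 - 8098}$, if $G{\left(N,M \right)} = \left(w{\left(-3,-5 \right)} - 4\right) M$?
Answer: $\frac{2981}{30639} \approx 0.097294$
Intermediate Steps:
$G{\left(N,M \right)} = - \frac{13 M}{3}$ ($G{\left(N,M \right)} = \left(\frac{1}{-3} - 4\right) M = \left(- \frac{1}{3} - 4\right) M = - \frac{13 M}{3}$)
$\frac{G{\left(-107,197 \right)} + \left(-2\right) 14 \cdot 5}{\left(-45\right) 47 - 8098} = \frac{\left(- \frac{13}{3}\right) 197 + \left(-2\right) 14 \cdot 5}{\left(-45\right) 47 - 8098} = \frac{- \frac{2561}{3} - 140}{-2115 - 8098} = \frac{- \frac{2561}{3} - 140}{-10213} = \left(- \frac{2981}{3}\right) \left(- \frac{1}{10213}\right) = \frac{2981}{30639}$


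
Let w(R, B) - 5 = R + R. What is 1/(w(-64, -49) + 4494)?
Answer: 1/4371 ≈ 0.00022878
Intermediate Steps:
w(R, B) = 5 + 2*R (w(R, B) = 5 + (R + R) = 5 + 2*R)
1/(w(-64, -49) + 4494) = 1/((5 + 2*(-64)) + 4494) = 1/((5 - 128) + 4494) = 1/(-123 + 4494) = 1/4371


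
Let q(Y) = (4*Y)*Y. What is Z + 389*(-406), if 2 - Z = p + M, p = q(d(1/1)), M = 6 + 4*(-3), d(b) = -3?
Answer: -157962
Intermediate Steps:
M = -6 (M = 6 - 12 = -6)
q(Y) = 4*Y²
p = 36 (p = 4*(-3)² = 4*9 = 36)
Z = -28 (Z = 2 - (36 - 6) = 2 - 1*30 = 2 - 30 = -28)
Z + 389*(-406) = -28 + 389*(-406) = -28 - 157934 = -157962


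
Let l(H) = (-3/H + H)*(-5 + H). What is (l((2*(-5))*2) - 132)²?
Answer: 2122849/16 ≈ 1.3268e+5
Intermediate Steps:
l(H) = (-5 + H)*(H - 3/H) (l(H) = (H - 3/H)*(-5 + H) = (-5 + H)*(H - 3/H))
(l((2*(-5))*2) - 132)² = ((-3 + ((2*(-5))*2)² - 5*2*(-5)*2 + 15/(((2*(-5))*2))) - 132)² = ((-3 + (-10*2)² - (-50)*2 + 15/((-10*2))) - 132)² = ((-3 + (-20)² - 5*(-20) + 15/(-20)) - 132)² = ((-3 + 400 + 100 + 15*(-1/20)) - 132)² = ((-3 + 400 + 100 - ¾) - 132)² = (1985/4 - 132)² = (1457/4)² = 2122849/16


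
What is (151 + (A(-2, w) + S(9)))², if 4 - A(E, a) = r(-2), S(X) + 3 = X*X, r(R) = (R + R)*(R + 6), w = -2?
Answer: 62001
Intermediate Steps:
r(R) = 2*R*(6 + R) (r(R) = (2*R)*(6 + R) = 2*R*(6 + R))
S(X) = -3 + X² (S(X) = -3 + X*X = -3 + X²)
A(E, a) = 20 (A(E, a) = 4 - 2*(-2)*(6 - 2) = 4 - 2*(-2)*4 = 4 - 1*(-16) = 4 + 16 = 20)
(151 + (A(-2, w) + S(9)))² = (151 + (20 + (-3 + 9²)))² = (151 + (20 + (-3 + 81)))² = (151 + (20 + 78))² = (151 + 98)² = 249² = 62001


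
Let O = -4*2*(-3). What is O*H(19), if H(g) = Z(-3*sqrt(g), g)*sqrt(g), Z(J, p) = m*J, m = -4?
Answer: 5472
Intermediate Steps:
O = 24 (O = -8*(-3) = 24)
Z(J, p) = -4*J
H(g) = 12*g (H(g) = (-(-12)*sqrt(g))*sqrt(g) = (12*sqrt(g))*sqrt(g) = 12*g)
O*H(19) = 24*(12*19) = 24*228 = 5472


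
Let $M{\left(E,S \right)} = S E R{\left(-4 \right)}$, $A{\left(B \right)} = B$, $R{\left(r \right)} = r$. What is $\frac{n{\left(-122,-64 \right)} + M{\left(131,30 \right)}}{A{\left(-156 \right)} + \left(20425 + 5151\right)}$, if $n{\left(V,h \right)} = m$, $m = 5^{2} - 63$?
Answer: $- \frac{7879}{12710} \approx -0.61991$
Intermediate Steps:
$m = -38$ ($m = 25 - 63 = -38$)
$n{\left(V,h \right)} = -38$
$M{\left(E,S \right)} = - 4 E S$ ($M{\left(E,S \right)} = S E \left(-4\right) = E S \left(-4\right) = - 4 E S$)
$\frac{n{\left(-122,-64 \right)} + M{\left(131,30 \right)}}{A{\left(-156 \right)} + \left(20425 + 5151\right)} = \frac{-38 - 524 \cdot 30}{-156 + \left(20425 + 5151\right)} = \frac{-38 - 15720}{-156 + 25576} = - \frac{15758}{25420} = \left(-15758\right) \frac{1}{25420} = - \frac{7879}{12710}$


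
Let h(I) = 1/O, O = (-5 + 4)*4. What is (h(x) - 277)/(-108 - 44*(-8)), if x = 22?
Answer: -1109/976 ≈ -1.1363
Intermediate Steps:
O = -4 (O = -1*4 = -4)
h(I) = -¼ (h(I) = 1/(-4) = -¼)
(h(x) - 277)/(-108 - 44*(-8)) = (-¼ - 277)/(-108 - 44*(-8)) = -1109/(4*(-108 + 352)) = -1109/4/244 = -1109/4*1/244 = -1109/976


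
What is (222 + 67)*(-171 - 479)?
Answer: -187850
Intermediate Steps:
(222 + 67)*(-171 - 479) = 289*(-650) = -187850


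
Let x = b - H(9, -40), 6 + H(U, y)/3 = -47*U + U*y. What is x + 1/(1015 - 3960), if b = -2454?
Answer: -256216/2945 ≈ -87.000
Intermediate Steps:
H(U, y) = -18 - 141*U + 3*U*y (H(U, y) = -18 + 3*(-47*U + U*y) = -18 + (-141*U + 3*U*y) = -18 - 141*U + 3*U*y)
x = -87 (x = -2454 - (-18 - 141*9 + 3*9*(-40)) = -2454 - (-18 - 1269 - 1080) = -2454 - 1*(-2367) = -2454 + 2367 = -87)
x + 1/(1015 - 3960) = -87 + 1/(1015 - 3960) = -87 + 1/(-2945) = -87 - 1/2945 = -256216/2945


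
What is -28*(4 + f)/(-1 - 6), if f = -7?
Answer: -12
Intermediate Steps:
-28*(4 + f)/(-1 - 6) = -28*(4 - 7)/(-1 - 6) = -(-84)/(-7) = -(-84)*(-1)/7 = -28*3/7 = -12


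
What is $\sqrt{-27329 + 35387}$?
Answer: $\sqrt{8058} \approx 89.766$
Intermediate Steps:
$\sqrt{-27329 + 35387} = \sqrt{8058}$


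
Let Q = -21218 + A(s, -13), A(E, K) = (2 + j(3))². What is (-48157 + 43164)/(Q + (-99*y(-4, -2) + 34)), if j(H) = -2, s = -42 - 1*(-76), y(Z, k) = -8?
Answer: 4993/20392 ≈ 0.24485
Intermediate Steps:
s = 34 (s = -42 + 76 = 34)
A(E, K) = 0 (A(E, K) = (2 - 2)² = 0² = 0)
Q = -21218 (Q = -21218 + 0 = -21218)
(-48157 + 43164)/(Q + (-99*y(-4, -2) + 34)) = (-48157 + 43164)/(-21218 + (-99*(-8) + 34)) = -4993/(-21218 + (792 + 34)) = -4993/(-21218 + 826) = -4993/(-20392) = -4993*(-1/20392) = 4993/20392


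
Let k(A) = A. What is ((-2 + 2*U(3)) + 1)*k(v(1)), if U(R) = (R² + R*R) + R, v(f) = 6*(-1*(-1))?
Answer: 246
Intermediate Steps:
v(f) = 6 (v(f) = 6*1 = 6)
U(R) = R + 2*R² (U(R) = (R² + R²) + R = 2*R² + R = R + 2*R²)
((-2 + 2*U(3)) + 1)*k(v(1)) = ((-2 + 2*(3*(1 + 2*3))) + 1)*6 = ((-2 + 2*(3*(1 + 6))) + 1)*6 = ((-2 + 2*(3*7)) + 1)*6 = ((-2 + 2*21) + 1)*6 = ((-2 + 42) + 1)*6 = (40 + 1)*6 = 41*6 = 246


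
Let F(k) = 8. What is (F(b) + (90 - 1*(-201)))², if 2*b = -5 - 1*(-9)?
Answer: 89401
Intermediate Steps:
b = 2 (b = (-5 - 1*(-9))/2 = (-5 + 9)/2 = (½)*4 = 2)
(F(b) + (90 - 1*(-201)))² = (8 + (90 - 1*(-201)))² = (8 + (90 + 201))² = (8 + 291)² = 299² = 89401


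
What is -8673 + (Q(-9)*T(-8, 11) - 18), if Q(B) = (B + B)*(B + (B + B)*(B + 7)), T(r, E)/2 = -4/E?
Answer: -91713/11 ≈ -8337.5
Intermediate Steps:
T(r, E) = -8/E (T(r, E) = 2*(-4/E) = -8/E)
Q(B) = 2*B*(B + 2*B*(7 + B)) (Q(B) = (2*B)*(B + (2*B)*(7 + B)) = (2*B)*(B + 2*B*(7 + B)) = 2*B*(B + 2*B*(7 + B)))
-8673 + (Q(-9)*T(-8, 11) - 18) = -8673 + (((-9)²*(30 + 4*(-9)))*(-8/11) - 18) = -8673 + ((81*(30 - 36))*(-8*1/11) - 18) = -8673 + ((81*(-6))*(-8/11) - 18) = -8673 + (-486*(-8/11) - 18) = -8673 + (3888/11 - 18) = -8673 + 3690/11 = -91713/11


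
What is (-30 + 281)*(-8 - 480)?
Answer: -122488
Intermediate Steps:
(-30 + 281)*(-8 - 480) = 251*(-488) = -122488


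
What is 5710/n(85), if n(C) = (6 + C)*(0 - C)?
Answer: -1142/1547 ≈ -0.73820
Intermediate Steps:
n(C) = -C*(6 + C) (n(C) = (6 + C)*(-C) = -C*(6 + C))
5710/n(85) = 5710/((-1*85*(6 + 85))) = 5710/((-1*85*91)) = 5710/(-7735) = 5710*(-1/7735) = -1142/1547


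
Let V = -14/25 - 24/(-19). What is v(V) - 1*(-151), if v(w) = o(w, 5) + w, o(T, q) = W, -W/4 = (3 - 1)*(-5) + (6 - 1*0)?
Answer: 79659/475 ≈ 167.70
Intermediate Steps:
V = 334/475 (V = -14*1/25 - 24*(-1/19) = -14/25 + 24/19 = 334/475 ≈ 0.70316)
W = 16 (W = -4*((3 - 1)*(-5) + (6 - 1*0)) = -4*(2*(-5) + (6 + 0)) = -4*(-10 + 6) = -4*(-4) = 16)
o(T, q) = 16
v(w) = 16 + w
v(V) - 1*(-151) = (16 + 334/475) - 1*(-151) = 7934/475 + 151 = 79659/475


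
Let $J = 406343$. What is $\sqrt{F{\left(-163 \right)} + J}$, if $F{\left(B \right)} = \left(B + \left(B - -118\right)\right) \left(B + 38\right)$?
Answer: $\sqrt{432343} \approx 657.53$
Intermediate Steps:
$F{\left(B \right)} = \left(38 + B\right) \left(118 + 2 B\right)$ ($F{\left(B \right)} = \left(B + \left(B + 118\right)\right) \left(38 + B\right) = \left(B + \left(118 + B\right)\right) \left(38 + B\right) = \left(118 + 2 B\right) \left(38 + B\right) = \left(38 + B\right) \left(118 + 2 B\right)$)
$\sqrt{F{\left(-163 \right)} + J} = \sqrt{\left(4484 + 2 \left(-163\right)^{2} + 194 \left(-163\right)\right) + 406343} = \sqrt{\left(4484 + 2 \cdot 26569 - 31622\right) + 406343} = \sqrt{\left(4484 + 53138 - 31622\right) + 406343} = \sqrt{26000 + 406343} = \sqrt{432343}$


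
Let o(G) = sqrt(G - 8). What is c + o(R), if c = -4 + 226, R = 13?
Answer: 222 + sqrt(5) ≈ 224.24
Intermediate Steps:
o(G) = sqrt(-8 + G)
c = 222
c + o(R) = 222 + sqrt(-8 + 13) = 222 + sqrt(5)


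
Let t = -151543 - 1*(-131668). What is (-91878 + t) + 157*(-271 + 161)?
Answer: -129023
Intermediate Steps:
t = -19875 (t = -151543 + 131668 = -19875)
(-91878 + t) + 157*(-271 + 161) = (-91878 - 19875) + 157*(-271 + 161) = -111753 + 157*(-110) = -111753 - 17270 = -129023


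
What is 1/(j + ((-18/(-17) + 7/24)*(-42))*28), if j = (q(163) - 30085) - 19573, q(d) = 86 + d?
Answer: -17/866952 ≈ -1.9609e-5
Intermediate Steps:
j = -49409 (j = ((86 + 163) - 30085) - 19573 = (249 - 30085) - 19573 = -29836 - 19573 = -49409)
1/(j + ((-18/(-17) + 7/24)*(-42))*28) = 1/(-49409 + ((-18/(-17) + 7/24)*(-42))*28) = 1/(-49409 + ((-18*(-1/17) + 7*(1/24))*(-42))*28) = 1/(-49409 + ((18/17 + 7/24)*(-42))*28) = 1/(-49409 + ((551/408)*(-42))*28) = 1/(-49409 - 3857/68*28) = 1/(-49409 - 26999/17) = 1/(-866952/17) = -17/866952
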